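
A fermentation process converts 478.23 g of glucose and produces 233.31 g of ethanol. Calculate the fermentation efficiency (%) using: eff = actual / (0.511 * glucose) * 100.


Fermentation efficiency = (actual / (0.511 * glucose)) * 100
= (233.31 / (0.511 * 478.23)) * 100
= 95.4719%

95.4719%


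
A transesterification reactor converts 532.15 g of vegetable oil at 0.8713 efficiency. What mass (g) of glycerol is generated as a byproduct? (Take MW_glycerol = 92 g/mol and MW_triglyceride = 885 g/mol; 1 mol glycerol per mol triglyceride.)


glycerol = oil * conv * (92/885)
= 532.15 * 0.8713 * 92 / 885
= 48.1999 g

48.1999 g


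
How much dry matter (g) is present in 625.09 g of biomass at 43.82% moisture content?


Wd = Ww * (1 - MC/100)
= 625.09 * (1 - 43.82/100)
= 351.1756 g

351.1756 g


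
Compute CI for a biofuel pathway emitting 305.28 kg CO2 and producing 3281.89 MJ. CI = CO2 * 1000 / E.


CI = CO2 * 1000 / E
= 305.28 * 1000 / 3281.89
= 93.0196 g CO2/MJ

93.0196 g CO2/MJ


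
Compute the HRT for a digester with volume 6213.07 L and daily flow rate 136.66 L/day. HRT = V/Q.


HRT = V / Q
= 6213.07 / 136.66
= 45.4637 days

45.4637 days


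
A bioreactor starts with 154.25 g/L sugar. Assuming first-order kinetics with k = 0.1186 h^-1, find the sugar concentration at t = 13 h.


S = S0 * exp(-k * t)
S = 154.25 * exp(-0.1186 * 13)
S = 33.0088 g/L

33.0088 g/L


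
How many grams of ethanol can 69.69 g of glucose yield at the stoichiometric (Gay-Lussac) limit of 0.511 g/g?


Theoretical ethanol yield: m_EtOH = 0.511 * m_glucose
m_EtOH = 0.511 * 69.69 = 35.6116 g

35.6116 g


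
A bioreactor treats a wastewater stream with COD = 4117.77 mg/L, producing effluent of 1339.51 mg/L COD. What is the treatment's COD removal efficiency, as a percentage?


eta = (COD_in - COD_out) / COD_in * 100
= (4117.77 - 1339.51) / 4117.77 * 100
= 67.4700%

67.4700%


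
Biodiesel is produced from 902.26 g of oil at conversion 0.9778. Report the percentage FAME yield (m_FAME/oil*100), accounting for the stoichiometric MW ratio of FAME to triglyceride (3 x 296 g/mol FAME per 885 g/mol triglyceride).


m_FAME = oil * conv * (3 * 296 / 885) = oil * conv * (888/885)
= 902.26 * 0.9778 * 888 / 885
= 885.2204 g
Y = m_FAME / oil * 100 = conv * (888/885) * 100
= 0.9778 * 888 / 885 * 100
= 98.11%

98.11%


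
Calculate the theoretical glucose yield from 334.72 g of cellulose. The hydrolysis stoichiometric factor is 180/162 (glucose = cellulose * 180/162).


glucose = cellulose * 180/162
= 334.72 * 180/162
= 371.9111 g

371.9111 g


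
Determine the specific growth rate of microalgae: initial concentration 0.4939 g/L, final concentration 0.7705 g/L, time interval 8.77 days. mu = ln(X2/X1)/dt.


mu = ln(X2/X1) / dt
= ln(0.7705/0.4939) / 8.77
= 0.0507 per day

0.0507 per day


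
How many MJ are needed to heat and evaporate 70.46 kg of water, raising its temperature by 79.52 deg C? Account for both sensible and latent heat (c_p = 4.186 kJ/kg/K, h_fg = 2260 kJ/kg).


E = m_water * (4.186 * dT + 2260) / 1000
= 70.46 * (4.186 * 79.52 + 2260) / 1000
= 182.6937 MJ

182.6937 MJ


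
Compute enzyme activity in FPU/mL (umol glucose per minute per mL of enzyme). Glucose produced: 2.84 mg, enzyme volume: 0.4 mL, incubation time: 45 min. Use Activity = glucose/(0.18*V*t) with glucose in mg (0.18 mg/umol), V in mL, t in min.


Activity = glucose_mg / (0.18 mg/umol * V_mL * t_min)
= 2.84 / (0.18 * 0.4 * 45)
= 0.8765 FPU/mL

0.8765 FPU/mL


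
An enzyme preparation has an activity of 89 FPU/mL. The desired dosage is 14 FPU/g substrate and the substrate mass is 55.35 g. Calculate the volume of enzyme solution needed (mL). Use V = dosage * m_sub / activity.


V = dosage * m_sub / activity
V = 14 * 55.35 / 89
V = 8.7067 mL

8.7067 mL


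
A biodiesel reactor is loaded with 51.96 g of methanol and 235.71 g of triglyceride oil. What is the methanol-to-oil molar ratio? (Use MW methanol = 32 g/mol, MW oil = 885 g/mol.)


Molar ratio = n_MeOH / n_oil = (MeOH/32) / (oil/885) = (MeOH * 885) / (32 * oil)
= (51.96 * 885) / (32 * 235.71)
= 6.0966

6.0966


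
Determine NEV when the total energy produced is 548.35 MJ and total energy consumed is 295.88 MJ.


NEV = E_out - E_in
= 548.35 - 295.88
= 252.4700 MJ

252.4700 MJ


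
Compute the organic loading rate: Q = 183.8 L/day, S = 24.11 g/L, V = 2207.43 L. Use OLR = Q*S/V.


OLR = Q * S / V
= 183.8 * 24.11 / 2207.43
= 2.0075 g/L/day

2.0075 g/L/day


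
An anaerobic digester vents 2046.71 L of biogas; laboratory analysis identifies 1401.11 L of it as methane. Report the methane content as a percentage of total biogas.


CH4% = V_CH4 / V_total * 100
= 1401.11 / 2046.71 * 100
= 68.4567%

68.4567%


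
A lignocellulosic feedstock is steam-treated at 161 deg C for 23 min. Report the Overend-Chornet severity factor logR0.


logR0 = log10(t * exp((T - 100) / 14.75))
= log10(23 * exp((161 - 100) / 14.75))
= 3.1578

3.1578


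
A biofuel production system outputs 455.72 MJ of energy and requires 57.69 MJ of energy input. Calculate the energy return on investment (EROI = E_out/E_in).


EROI = E_out / E_in
= 455.72 / 57.69
= 7.8995

7.8995


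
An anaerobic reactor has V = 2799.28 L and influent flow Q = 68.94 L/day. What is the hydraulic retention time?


HRT = V / Q
= 2799.28 / 68.94
= 40.6046 days

40.6046 days


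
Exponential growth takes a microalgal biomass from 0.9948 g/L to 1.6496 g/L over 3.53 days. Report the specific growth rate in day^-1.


mu = ln(X2/X1) / dt
= ln(1.6496/0.9948) / 3.53
= 0.1433 per day

0.1433 per day


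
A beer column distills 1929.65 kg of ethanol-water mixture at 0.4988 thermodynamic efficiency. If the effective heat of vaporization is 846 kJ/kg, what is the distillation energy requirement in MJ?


E = m * 846 / (eta * 1000)
= 1929.65 * 846 / (0.4988 * 1000)
= 3272.8226 MJ

3272.8226 MJ


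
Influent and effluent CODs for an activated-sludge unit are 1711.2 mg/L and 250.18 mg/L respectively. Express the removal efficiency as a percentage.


eta = (COD_in - COD_out) / COD_in * 100
= (1711.2 - 250.18) / 1711.2 * 100
= 85.3799%

85.3799%


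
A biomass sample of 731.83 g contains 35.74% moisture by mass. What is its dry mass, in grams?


Wd = Ww * (1 - MC/100)
= 731.83 * (1 - 35.74/100)
= 470.2740 g

470.2740 g


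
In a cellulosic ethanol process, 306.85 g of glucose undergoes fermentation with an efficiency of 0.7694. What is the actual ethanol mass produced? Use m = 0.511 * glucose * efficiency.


Actual ethanol: m = 0.511 * 306.85 * 0.7694
m = 120.6422 g

120.6422 g


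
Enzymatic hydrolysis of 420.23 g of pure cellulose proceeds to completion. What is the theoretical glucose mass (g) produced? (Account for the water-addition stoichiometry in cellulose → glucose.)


glucose = cellulose * 180/162
= 420.23 * 180/162
= 466.9222 g

466.9222 g


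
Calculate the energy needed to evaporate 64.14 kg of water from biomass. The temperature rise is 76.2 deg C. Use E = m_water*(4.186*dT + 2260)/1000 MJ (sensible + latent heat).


E = m_water * (4.186 * dT + 2260) / 1000
= 64.14 * (4.186 * 76.2 + 2260) / 1000
= 165.4153 MJ

165.4153 MJ


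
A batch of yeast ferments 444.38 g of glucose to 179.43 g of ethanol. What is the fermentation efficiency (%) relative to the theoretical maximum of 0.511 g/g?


Fermentation efficiency = (actual / (0.511 * glucose)) * 100
= (179.43 / (0.511 * 444.38)) * 100
= 79.0168%

79.0168%


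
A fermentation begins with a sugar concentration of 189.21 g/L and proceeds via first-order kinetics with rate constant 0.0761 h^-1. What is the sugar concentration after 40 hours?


S = S0 * exp(-k * t)
S = 189.21 * exp(-0.0761 * 40)
S = 9.0147 g/L

9.0147 g/L


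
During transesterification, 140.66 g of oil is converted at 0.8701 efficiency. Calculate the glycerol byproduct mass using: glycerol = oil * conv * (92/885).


glycerol = oil * conv * (92/885)
= 140.66 * 0.8701 * 92 / 885
= 12.7228 g

12.7228 g


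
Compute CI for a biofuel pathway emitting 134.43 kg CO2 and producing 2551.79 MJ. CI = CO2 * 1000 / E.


CI = CO2 * 1000 / E
= 134.43 * 1000 / 2551.79
= 52.6807 g CO2/MJ

52.6807 g CO2/MJ


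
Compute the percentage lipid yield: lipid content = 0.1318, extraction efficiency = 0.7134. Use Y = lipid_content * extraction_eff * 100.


Y = lipid_content * extraction_eff * 100
= 0.1318 * 0.7134 * 100
= 9.4026%

9.4026%


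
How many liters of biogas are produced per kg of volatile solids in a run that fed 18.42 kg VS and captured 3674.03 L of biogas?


Y = V / VS
= 3674.03 / 18.42
= 199.4587 L/kg VS

199.4587 L/kg VS


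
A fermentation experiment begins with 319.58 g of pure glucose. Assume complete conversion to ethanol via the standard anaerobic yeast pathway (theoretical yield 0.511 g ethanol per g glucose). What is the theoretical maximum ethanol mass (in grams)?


Theoretical ethanol yield: m_EtOH = 0.511 * m_glucose
m_EtOH = 0.511 * 319.58 = 163.3054 g

163.3054 g


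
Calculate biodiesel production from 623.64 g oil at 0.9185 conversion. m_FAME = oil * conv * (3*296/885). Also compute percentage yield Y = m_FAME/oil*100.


m_FAME = oil * conv * (3 * 296 / 885) = oil * conv * (888/885)
= 623.64 * 0.9185 * 888 / 885
= 574.7551 g
Y = m_FAME / oil * 100 = conv * (888/885) * 100
= 0.9185 * 888 / 885 * 100
= 92.16%

574.7551 g FAME; Y = 92.16%


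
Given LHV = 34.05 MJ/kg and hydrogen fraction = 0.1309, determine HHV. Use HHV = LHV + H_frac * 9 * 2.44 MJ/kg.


HHV = LHV + H_frac * 9 * 2.44
= 34.05 + 0.1309 * 9 * 2.44
= 36.9246 MJ/kg

36.9246 MJ/kg


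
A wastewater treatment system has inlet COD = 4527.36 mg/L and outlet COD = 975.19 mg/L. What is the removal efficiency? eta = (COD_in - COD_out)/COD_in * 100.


eta = (COD_in - COD_out) / COD_in * 100
= (4527.36 - 975.19) / 4527.36 * 100
= 78.4601%

78.4601%


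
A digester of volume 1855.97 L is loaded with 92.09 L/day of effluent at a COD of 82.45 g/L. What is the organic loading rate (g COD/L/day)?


OLR = Q * S / V
= 92.09 * 82.45 / 1855.97
= 4.0910 g/L/day

4.0910 g/L/day


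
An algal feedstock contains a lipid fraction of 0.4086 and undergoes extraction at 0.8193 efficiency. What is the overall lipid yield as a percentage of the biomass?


Y = lipid_content * extraction_eff * 100
= 0.4086 * 0.8193 * 100
= 33.4766%

33.4766%


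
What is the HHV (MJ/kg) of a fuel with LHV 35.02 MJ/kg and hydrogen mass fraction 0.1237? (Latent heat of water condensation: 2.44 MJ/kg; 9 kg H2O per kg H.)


HHV = LHV + H_frac * 9 * 2.44
= 35.02 + 0.1237 * 9 * 2.44
= 37.7365 MJ/kg

37.7365 MJ/kg


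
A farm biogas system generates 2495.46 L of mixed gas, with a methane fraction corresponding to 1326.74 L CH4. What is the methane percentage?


CH4% = V_CH4 / V_total * 100
= 1326.74 / 2495.46 * 100
= 53.1661%

53.1661%


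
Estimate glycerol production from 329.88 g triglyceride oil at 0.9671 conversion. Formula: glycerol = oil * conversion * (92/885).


glycerol = oil * conv * (92/885)
= 329.88 * 0.9671 * 92 / 885
= 33.1644 g

33.1644 g


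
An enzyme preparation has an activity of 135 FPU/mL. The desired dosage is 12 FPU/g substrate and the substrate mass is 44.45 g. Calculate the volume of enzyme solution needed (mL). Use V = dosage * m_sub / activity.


V = dosage * m_sub / activity
V = 12 * 44.45 / 135
V = 3.9511 mL

3.9511 mL


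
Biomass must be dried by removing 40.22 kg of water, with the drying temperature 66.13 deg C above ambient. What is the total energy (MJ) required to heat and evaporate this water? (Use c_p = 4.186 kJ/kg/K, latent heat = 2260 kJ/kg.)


E = m_water * (4.186 * dT + 2260) / 1000
= 40.22 * (4.186 * 66.13 + 2260) / 1000
= 102.0309 MJ

102.0309 MJ


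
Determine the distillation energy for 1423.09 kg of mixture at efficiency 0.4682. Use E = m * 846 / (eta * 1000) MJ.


E = m * 846 / (eta * 1000)
= 1423.09 * 846 / (0.4682 * 1000)
= 2571.4100 MJ

2571.4100 MJ


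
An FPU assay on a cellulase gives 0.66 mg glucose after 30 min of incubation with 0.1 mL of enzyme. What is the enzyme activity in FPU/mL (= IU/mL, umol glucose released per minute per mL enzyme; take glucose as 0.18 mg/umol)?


Activity = glucose_mg / (0.18 mg/umol * V_mL * t_min)
= 0.66 / (0.18 * 0.1 * 30)
= 1.2222 FPU/mL

1.2222 FPU/mL


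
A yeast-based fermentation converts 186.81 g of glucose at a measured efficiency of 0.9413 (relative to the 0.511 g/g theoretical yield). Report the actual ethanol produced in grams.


Actual ethanol: m = 0.511 * 186.81 * 0.9413
m = 89.8564 g

89.8564 g


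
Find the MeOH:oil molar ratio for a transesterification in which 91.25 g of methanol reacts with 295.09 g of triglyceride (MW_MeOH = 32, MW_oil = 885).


Molar ratio = n_MeOH / n_oil = (MeOH/32) / (oil/885) = (MeOH * 885) / (32 * oil)
= (91.25 * 885) / (32 * 295.09)
= 8.5521

8.5521


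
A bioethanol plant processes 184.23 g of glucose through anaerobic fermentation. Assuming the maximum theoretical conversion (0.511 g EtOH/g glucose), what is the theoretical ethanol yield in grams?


Theoretical ethanol yield: m_EtOH = 0.511 * m_glucose
m_EtOH = 0.511 * 184.23 = 94.1415 g

94.1415 g


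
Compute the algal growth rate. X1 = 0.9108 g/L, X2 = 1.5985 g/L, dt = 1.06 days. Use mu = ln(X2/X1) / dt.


mu = ln(X2/X1) / dt
= ln(1.5985/0.9108) / 1.06
= 0.5307 per day

0.5307 per day


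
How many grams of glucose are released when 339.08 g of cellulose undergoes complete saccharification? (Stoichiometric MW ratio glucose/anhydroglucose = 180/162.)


glucose = cellulose * 180/162
= 339.08 * 180/162
= 376.7556 g

376.7556 g


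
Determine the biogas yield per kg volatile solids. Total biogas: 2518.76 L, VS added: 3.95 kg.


Y = V / VS
= 2518.76 / 3.95
= 637.6608 L/kg VS

637.6608 L/kg VS


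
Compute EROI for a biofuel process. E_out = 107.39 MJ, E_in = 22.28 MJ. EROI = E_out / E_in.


EROI = E_out / E_in
= 107.39 / 22.28
= 4.8200

4.8200


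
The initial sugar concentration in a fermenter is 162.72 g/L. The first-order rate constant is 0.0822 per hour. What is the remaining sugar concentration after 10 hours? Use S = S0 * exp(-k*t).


S = S0 * exp(-k * t)
S = 162.72 * exp(-0.0822 * 10)
S = 71.5238 g/L

71.5238 g/L


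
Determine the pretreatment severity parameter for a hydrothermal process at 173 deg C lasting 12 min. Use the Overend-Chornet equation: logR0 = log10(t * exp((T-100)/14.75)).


logR0 = log10(t * exp((T - 100) / 14.75))
= log10(12 * exp((173 - 100) / 14.75))
= 3.2286

3.2286


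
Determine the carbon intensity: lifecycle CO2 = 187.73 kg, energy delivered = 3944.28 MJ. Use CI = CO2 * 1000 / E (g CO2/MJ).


CI = CO2 * 1000 / E
= 187.73 * 1000 / 3944.28
= 47.5955 g CO2/MJ

47.5955 g CO2/MJ


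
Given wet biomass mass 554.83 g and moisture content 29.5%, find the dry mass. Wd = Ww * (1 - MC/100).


Wd = Ww * (1 - MC/100)
= 554.83 * (1 - 29.5/100)
= 391.1552 g

391.1552 g


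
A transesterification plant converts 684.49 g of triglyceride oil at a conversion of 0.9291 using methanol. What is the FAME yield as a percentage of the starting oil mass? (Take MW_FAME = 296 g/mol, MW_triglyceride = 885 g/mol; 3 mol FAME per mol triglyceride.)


m_FAME = oil * conv * (3 * 296 / 885) = oil * conv * (888/885)
= 684.49 * 0.9291 * 888 / 885
= 638.1155 g
Y = m_FAME / oil * 100 = conv * (888/885) * 100
= 0.9291 * 888 / 885 * 100
= 93.22%

93.22%


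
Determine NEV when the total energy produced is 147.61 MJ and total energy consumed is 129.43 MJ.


NEV = E_out - E_in
= 147.61 - 129.43
= 18.1800 MJ

18.1800 MJ


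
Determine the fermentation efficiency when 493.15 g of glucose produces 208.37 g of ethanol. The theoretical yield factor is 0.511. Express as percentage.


Fermentation efficiency = (actual / (0.511 * glucose)) * 100
= (208.37 / (0.511 * 493.15)) * 100
= 82.6866%

82.6866%


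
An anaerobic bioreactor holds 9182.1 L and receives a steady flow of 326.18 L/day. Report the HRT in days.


HRT = V / Q
= 9182.1 / 326.18
= 28.1504 days

28.1504 days


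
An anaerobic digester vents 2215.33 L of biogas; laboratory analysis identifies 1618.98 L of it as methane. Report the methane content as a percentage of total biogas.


CH4% = V_CH4 / V_total * 100
= 1618.98 / 2215.33 * 100
= 73.0808%

73.0808%


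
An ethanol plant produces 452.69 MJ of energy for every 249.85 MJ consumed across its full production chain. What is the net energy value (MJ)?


NEV = E_out - E_in
= 452.69 - 249.85
= 202.8400 MJ

202.8400 MJ


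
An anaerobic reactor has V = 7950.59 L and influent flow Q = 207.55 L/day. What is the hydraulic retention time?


HRT = V / Q
= 7950.59 / 207.55
= 38.3069 days

38.3069 days


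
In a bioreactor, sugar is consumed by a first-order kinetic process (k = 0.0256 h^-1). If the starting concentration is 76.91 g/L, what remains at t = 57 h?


S = S0 * exp(-k * t)
S = 76.91 * exp(-0.0256 * 57)
S = 17.8756 g/L

17.8756 g/L


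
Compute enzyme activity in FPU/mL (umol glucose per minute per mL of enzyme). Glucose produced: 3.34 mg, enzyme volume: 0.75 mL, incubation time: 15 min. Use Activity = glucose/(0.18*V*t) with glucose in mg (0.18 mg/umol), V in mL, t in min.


Activity = glucose_mg / (0.18 mg/umol * V_mL * t_min)
= 3.34 / (0.18 * 0.75 * 15)
= 1.6494 FPU/mL

1.6494 FPU/mL


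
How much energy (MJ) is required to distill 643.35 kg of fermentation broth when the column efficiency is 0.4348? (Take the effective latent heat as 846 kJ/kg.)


E = m * 846 / (eta * 1000)
= 643.35 * 846 / (0.4348 * 1000)
= 1251.7804 MJ

1251.7804 MJ


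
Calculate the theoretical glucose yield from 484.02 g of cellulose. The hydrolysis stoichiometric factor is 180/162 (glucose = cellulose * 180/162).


glucose = cellulose * 180/162
= 484.02 * 180/162
= 537.8000 g

537.8000 g


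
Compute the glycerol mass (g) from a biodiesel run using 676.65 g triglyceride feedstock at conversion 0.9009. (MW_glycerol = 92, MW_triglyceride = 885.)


glycerol = oil * conv * (92/885)
= 676.65 * 0.9009 * 92 / 885
= 63.3702 g

63.3702 g


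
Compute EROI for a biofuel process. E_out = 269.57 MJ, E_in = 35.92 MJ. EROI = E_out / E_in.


EROI = E_out / E_in
= 269.57 / 35.92
= 7.5047

7.5047


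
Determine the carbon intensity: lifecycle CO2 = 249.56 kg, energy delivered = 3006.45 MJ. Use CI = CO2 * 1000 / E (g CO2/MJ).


CI = CO2 * 1000 / E
= 249.56 * 1000 / 3006.45
= 83.0082 g CO2/MJ

83.0082 g CO2/MJ


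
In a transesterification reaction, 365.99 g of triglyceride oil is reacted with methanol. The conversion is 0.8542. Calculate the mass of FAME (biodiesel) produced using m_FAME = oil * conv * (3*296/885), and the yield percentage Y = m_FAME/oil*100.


m_FAME = oil * conv * (3 * 296 / 885) = oil * conv * (888/885)
= 365.99 * 0.8542 * 888 / 885
= 313.6884 g
Y = m_FAME / oil * 100 = conv * (888/885) * 100
= 0.8542 * 888 / 885 * 100
= 85.71%

313.6884 g FAME; Y = 85.71%


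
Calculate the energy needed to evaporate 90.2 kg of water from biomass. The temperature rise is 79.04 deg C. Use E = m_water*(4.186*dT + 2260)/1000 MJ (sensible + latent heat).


E = m_water * (4.186 * dT + 2260) / 1000
= 90.2 * (4.186 * 79.04 + 2260) / 1000
= 233.6957 MJ

233.6957 MJ


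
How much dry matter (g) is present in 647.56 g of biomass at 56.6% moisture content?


Wd = Ww * (1 - MC/100)
= 647.56 * (1 - 56.6/100)
= 281.0410 g

281.0410 g


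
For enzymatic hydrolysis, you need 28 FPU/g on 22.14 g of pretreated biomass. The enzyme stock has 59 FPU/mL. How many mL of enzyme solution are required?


V = dosage * m_sub / activity
V = 28 * 22.14 / 59
V = 10.5071 mL

10.5071 mL


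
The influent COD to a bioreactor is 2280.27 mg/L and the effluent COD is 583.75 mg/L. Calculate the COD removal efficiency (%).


eta = (COD_in - COD_out) / COD_in * 100
= (2280.27 - 583.75) / 2280.27 * 100
= 74.4000%

74.4000%


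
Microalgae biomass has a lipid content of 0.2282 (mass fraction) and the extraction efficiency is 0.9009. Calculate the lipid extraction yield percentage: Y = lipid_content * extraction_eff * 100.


Y = lipid_content * extraction_eff * 100
= 0.2282 * 0.9009 * 100
= 20.5585%

20.5585%


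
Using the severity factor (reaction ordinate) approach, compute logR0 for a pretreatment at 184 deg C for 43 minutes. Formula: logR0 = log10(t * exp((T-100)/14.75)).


logR0 = log10(t * exp((T - 100) / 14.75))
= log10(43 * exp((184 - 100) / 14.75))
= 4.1067

4.1067


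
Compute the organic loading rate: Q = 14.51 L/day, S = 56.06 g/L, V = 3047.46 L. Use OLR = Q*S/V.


OLR = Q * S / V
= 14.51 * 56.06 / 3047.46
= 0.2669 g/L/day

0.2669 g/L/day


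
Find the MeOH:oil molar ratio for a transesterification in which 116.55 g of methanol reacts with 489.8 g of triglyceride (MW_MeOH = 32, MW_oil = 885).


Molar ratio = n_MeOH / n_oil = (MeOH/32) / (oil/885) = (MeOH * 885) / (32 * oil)
= (116.55 * 885) / (32 * 489.8)
= 6.5809

6.5809


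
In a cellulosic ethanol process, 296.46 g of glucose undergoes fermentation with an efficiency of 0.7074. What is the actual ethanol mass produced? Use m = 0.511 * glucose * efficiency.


Actual ethanol: m = 0.511 * 296.46 * 0.7074
m = 107.1648 g

107.1648 g


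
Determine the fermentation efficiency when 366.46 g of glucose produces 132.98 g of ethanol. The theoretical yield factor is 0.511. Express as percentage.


Fermentation efficiency = (actual / (0.511 * glucose)) * 100
= (132.98 / (0.511 * 366.46)) * 100
= 71.0132%

71.0132%


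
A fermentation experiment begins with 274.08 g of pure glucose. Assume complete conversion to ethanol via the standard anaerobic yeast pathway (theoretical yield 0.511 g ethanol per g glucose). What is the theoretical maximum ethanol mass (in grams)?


Theoretical ethanol yield: m_EtOH = 0.511 * m_glucose
m_EtOH = 0.511 * 274.08 = 140.0549 g

140.0549 g


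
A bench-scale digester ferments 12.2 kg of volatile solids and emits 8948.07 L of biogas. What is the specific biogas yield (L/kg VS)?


Y = V / VS
= 8948.07 / 12.2
= 733.4484 L/kg VS

733.4484 L/kg VS


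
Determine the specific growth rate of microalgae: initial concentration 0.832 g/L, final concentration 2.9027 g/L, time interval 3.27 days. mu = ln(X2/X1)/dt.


mu = ln(X2/X1) / dt
= ln(2.9027/0.832) / 3.27
= 0.3821 per day

0.3821 per day


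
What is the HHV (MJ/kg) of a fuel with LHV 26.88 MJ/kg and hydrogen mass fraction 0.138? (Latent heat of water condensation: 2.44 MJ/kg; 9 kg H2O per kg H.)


HHV = LHV + H_frac * 9 * 2.44
= 26.88 + 0.138 * 9 * 2.44
= 29.9105 MJ/kg

29.9105 MJ/kg


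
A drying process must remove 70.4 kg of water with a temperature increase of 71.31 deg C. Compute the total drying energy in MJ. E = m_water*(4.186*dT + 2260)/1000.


E = m_water * (4.186 * dT + 2260) / 1000
= 70.4 * (4.186 * 71.31 + 2260) / 1000
= 180.1187 MJ

180.1187 MJ


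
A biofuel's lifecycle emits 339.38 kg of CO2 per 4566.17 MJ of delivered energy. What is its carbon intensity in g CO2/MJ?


CI = CO2 * 1000 / E
= 339.38 * 1000 / 4566.17
= 74.3249 g CO2/MJ

74.3249 g CO2/MJ


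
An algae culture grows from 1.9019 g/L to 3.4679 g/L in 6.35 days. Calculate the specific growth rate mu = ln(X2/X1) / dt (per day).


mu = ln(X2/X1) / dt
= ln(3.4679/1.9019) / 6.35
= 0.0946 per day

0.0946 per day


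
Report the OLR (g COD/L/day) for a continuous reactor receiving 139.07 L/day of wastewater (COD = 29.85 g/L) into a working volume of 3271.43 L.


OLR = Q * S / V
= 139.07 * 29.85 / 3271.43
= 1.2689 g/L/day

1.2689 g/L/day


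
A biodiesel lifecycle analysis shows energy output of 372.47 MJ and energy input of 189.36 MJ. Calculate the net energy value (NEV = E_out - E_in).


NEV = E_out - E_in
= 372.47 - 189.36
= 183.1100 MJ

183.1100 MJ


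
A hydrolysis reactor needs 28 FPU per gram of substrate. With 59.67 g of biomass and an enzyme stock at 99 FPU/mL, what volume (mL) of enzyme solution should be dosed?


V = dosage * m_sub / activity
V = 28 * 59.67 / 99
V = 16.8764 mL

16.8764 mL


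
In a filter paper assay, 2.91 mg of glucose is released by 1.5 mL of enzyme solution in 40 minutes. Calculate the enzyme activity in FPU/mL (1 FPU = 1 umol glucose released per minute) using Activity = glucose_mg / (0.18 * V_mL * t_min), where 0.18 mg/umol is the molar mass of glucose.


Activity = glucose_mg / (0.18 mg/umol * V_mL * t_min)
= 2.91 / (0.18 * 1.5 * 40)
= 0.2694 FPU/mL

0.2694 FPU/mL


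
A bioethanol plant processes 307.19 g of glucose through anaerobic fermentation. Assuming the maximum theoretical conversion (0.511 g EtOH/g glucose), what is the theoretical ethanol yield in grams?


Theoretical ethanol yield: m_EtOH = 0.511 * m_glucose
m_EtOH = 0.511 * 307.19 = 156.9741 g

156.9741 g


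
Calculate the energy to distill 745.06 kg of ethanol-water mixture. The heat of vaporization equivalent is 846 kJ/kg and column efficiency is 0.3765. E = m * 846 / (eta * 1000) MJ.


E = m * 846 / (eta * 1000)
= 745.06 * 846 / (0.3765 * 1000)
= 1674.1587 MJ

1674.1587 MJ


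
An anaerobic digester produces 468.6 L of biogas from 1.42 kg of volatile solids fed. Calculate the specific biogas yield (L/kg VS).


Y = V / VS
= 468.6 / 1.42
= 330.0000 L/kg VS

330.0000 L/kg VS


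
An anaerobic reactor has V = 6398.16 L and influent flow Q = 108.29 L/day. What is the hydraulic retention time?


HRT = V / Q
= 6398.16 / 108.29
= 59.0836 days

59.0836 days


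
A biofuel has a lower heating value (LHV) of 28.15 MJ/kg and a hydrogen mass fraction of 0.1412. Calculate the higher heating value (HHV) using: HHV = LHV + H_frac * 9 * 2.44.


HHV = LHV + H_frac * 9 * 2.44
= 28.15 + 0.1412 * 9 * 2.44
= 31.2508 MJ/kg

31.2508 MJ/kg


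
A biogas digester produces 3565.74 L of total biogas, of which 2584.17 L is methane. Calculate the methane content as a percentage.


CH4% = V_CH4 / V_total * 100
= 2584.17 / 3565.74 * 100
= 72.4722%

72.4722%


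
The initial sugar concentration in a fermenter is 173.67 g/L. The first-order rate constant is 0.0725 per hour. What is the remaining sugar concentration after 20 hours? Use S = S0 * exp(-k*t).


S = S0 * exp(-k * t)
S = 173.67 * exp(-0.0725 * 20)
S = 40.7378 g/L

40.7378 g/L


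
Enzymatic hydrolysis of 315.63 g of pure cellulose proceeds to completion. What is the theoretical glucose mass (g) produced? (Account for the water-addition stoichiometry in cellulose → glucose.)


glucose = cellulose * 180/162
= 315.63 * 180/162
= 350.7000 g

350.7000 g


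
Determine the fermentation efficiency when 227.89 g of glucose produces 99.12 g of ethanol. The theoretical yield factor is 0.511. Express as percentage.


Fermentation efficiency = (actual / (0.511 * glucose)) * 100
= (99.12 / (0.511 * 227.89)) * 100
= 85.1168%

85.1168%


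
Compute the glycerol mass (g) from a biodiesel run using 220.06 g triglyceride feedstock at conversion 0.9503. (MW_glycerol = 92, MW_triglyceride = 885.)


glycerol = oil * conv * (92/885)
= 220.06 * 0.9503 * 92 / 885
= 21.7393 g

21.7393 g


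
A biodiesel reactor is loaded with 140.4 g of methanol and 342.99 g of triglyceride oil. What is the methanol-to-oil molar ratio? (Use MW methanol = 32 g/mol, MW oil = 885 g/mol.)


Molar ratio = n_MeOH / n_oil = (MeOH/32) / (oil/885) = (MeOH * 885) / (32 * oil)
= (140.4 * 885) / (32 * 342.99)
= 11.3208

11.3208


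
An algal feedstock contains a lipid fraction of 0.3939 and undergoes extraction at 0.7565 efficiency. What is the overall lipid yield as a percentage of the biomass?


Y = lipid_content * extraction_eff * 100
= 0.3939 * 0.7565 * 100
= 29.7985%

29.7985%


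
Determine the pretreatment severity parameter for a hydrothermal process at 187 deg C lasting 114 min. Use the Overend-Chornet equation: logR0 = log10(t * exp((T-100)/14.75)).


logR0 = log10(t * exp((T - 100) / 14.75))
= log10(114 * exp((187 - 100) / 14.75))
= 4.6185

4.6185


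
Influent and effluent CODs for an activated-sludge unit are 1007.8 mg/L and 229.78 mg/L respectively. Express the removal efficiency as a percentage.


eta = (COD_in - COD_out) / COD_in * 100
= (1007.8 - 229.78) / 1007.8 * 100
= 77.1998%

77.1998%


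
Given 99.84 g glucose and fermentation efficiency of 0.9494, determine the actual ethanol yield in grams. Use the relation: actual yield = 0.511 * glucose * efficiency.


Actual ethanol: m = 0.511 * 99.84 * 0.9494
m = 48.4367 g

48.4367 g


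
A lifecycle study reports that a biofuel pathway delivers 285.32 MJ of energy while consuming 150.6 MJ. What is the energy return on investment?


EROI = E_out / E_in
= 285.32 / 150.6
= 1.8946

1.8946


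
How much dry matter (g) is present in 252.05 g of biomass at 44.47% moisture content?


Wd = Ww * (1 - MC/100)
= 252.05 * (1 - 44.47/100)
= 139.9634 g

139.9634 g


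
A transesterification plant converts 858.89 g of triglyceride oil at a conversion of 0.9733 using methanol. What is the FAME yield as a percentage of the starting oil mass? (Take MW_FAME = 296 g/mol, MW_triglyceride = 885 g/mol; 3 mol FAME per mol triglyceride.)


m_FAME = oil * conv * (3 * 296 / 885) = oil * conv * (888/885)
= 858.89 * 0.9733 * 888 / 885
= 838.7914 g
Y = m_FAME / oil * 100 = conv * (888/885) * 100
= 0.9733 * 888 / 885 * 100
= 97.66%

97.66%


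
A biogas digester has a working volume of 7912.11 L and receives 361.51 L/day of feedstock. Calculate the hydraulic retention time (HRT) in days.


HRT = V / Q
= 7912.11 / 361.51
= 21.8863 days

21.8863 days


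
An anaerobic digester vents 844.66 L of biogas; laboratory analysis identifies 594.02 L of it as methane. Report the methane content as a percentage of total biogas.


CH4% = V_CH4 / V_total * 100
= 594.02 / 844.66 * 100
= 70.3265%

70.3265%


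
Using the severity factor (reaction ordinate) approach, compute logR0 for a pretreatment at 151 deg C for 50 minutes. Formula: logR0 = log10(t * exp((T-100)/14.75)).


logR0 = log10(t * exp((T - 100) / 14.75))
= log10(50 * exp((151 - 100) / 14.75))
= 3.2006

3.2006


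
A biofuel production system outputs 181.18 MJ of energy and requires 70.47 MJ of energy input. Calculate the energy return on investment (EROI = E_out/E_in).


EROI = E_out / E_in
= 181.18 / 70.47
= 2.5710

2.5710


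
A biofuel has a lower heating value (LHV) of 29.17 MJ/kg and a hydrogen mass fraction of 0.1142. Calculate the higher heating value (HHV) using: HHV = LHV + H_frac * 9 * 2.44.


HHV = LHV + H_frac * 9 * 2.44
= 29.17 + 0.1142 * 9 * 2.44
= 31.6778 MJ/kg

31.6778 MJ/kg


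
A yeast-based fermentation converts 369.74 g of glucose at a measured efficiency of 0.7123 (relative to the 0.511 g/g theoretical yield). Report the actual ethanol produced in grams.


Actual ethanol: m = 0.511 * 369.74 * 0.7123
m = 134.5799 g

134.5799 g


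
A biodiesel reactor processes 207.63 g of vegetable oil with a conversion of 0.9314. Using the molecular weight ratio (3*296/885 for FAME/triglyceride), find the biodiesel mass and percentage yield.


m_FAME = oil * conv * (3 * 296 / 885) = oil * conv * (888/885)
= 207.63 * 0.9314 * 888 / 885
= 194.0421 g
Y = m_FAME / oil * 100 = conv * (888/885) * 100
= 0.9314 * 888 / 885 * 100
= 93.46%

194.0421 g FAME; Y = 93.46%


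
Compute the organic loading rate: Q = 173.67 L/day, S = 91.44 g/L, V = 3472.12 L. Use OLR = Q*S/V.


OLR = Q * S / V
= 173.67 * 91.44 / 3472.12
= 4.5737 g/L/day

4.5737 g/L/day


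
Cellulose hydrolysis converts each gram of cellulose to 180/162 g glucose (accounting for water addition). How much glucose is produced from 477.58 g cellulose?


glucose = cellulose * 180/162
= 477.58 * 180/162
= 530.6444 g

530.6444 g


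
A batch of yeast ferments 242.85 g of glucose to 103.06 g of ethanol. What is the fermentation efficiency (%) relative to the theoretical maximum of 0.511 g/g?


Fermentation efficiency = (actual / (0.511 * glucose)) * 100
= (103.06 / (0.511 * 242.85)) * 100
= 83.0484%

83.0484%


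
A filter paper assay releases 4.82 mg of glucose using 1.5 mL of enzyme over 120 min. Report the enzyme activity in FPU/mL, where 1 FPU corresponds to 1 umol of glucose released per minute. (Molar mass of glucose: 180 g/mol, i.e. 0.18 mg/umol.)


Activity = glucose_mg / (0.18 mg/umol * V_mL * t_min)
= 4.82 / (0.18 * 1.5 * 120)
= 0.1488 FPU/mL

0.1488 FPU/mL


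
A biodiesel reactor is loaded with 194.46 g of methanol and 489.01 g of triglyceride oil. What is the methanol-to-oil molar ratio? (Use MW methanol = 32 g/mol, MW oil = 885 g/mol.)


Molar ratio = n_MeOH / n_oil = (MeOH/32) / (oil/885) = (MeOH * 885) / (32 * oil)
= (194.46 * 885) / (32 * 489.01)
= 10.9978

10.9978


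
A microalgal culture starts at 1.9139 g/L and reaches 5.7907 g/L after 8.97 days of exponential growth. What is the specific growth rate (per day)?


mu = ln(X2/X1) / dt
= ln(5.7907/1.9139) / 8.97
= 0.1234 per day

0.1234 per day


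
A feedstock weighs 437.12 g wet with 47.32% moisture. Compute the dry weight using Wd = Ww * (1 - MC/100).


Wd = Ww * (1 - MC/100)
= 437.12 * (1 - 47.32/100)
= 230.2748 g

230.2748 g


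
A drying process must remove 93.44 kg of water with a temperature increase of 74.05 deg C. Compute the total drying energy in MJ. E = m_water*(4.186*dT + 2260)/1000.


E = m_water * (4.186 * dT + 2260) / 1000
= 93.44 * (4.186 * 74.05 + 2260) / 1000
= 240.1383 MJ

240.1383 MJ


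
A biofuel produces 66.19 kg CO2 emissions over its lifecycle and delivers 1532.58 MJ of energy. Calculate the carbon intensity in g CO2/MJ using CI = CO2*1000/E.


CI = CO2 * 1000 / E
= 66.19 * 1000 / 1532.58
= 43.1886 g CO2/MJ

43.1886 g CO2/MJ


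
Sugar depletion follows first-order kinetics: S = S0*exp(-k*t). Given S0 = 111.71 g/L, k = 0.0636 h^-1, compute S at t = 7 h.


S = S0 * exp(-k * t)
S = 111.71 * exp(-0.0636 * 7)
S = 71.5722 g/L

71.5722 g/L


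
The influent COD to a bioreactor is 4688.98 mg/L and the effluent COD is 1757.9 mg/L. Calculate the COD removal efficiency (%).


eta = (COD_in - COD_out) / COD_in * 100
= (4688.98 - 1757.9) / 4688.98 * 100
= 62.5100%

62.5100%


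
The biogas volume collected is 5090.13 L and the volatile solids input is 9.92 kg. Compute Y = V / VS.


Y = V / VS
= 5090.13 / 9.92
= 513.1179 L/kg VS

513.1179 L/kg VS


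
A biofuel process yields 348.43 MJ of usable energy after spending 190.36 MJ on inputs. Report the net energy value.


NEV = E_out - E_in
= 348.43 - 190.36
= 158.0700 MJ

158.0700 MJ


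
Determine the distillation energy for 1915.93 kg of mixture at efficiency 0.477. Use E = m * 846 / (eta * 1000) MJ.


E = m * 846 / (eta * 1000)
= 1915.93 * 846 / (0.477 * 1000)
= 3398.0645 MJ

3398.0645 MJ


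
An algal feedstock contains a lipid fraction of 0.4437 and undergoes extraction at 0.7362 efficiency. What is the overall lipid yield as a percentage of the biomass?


Y = lipid_content * extraction_eff * 100
= 0.4437 * 0.7362 * 100
= 32.6652%

32.6652%


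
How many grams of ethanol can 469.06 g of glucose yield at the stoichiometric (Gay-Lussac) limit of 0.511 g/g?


Theoretical ethanol yield: m_EtOH = 0.511 * m_glucose
m_EtOH = 0.511 * 469.06 = 239.6897 g

239.6897 g


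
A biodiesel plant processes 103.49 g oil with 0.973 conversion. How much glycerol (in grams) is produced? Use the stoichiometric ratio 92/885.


glycerol = oil * conv * (92/885)
= 103.49 * 0.973 * 92 / 885
= 10.4678 g

10.4678 g


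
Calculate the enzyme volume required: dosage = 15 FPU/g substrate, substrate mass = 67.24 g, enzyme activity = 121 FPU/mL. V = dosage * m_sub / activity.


V = dosage * m_sub / activity
V = 15 * 67.24 / 121
V = 8.3355 mL

8.3355 mL


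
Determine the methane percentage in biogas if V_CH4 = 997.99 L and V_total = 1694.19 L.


CH4% = V_CH4 / V_total * 100
= 997.99 / 1694.19 * 100
= 58.9066%

58.9066%


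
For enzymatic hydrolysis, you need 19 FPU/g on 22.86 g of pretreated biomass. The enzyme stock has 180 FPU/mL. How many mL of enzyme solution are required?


V = dosage * m_sub / activity
V = 19 * 22.86 / 180
V = 2.4130 mL

2.4130 mL


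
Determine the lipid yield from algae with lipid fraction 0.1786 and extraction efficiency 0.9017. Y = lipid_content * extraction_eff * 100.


Y = lipid_content * extraction_eff * 100
= 0.1786 * 0.9017 * 100
= 16.1044%

16.1044%


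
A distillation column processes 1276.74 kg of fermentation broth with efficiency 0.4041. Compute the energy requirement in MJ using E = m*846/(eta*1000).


E = m * 846 / (eta * 1000)
= 1276.74 * 846 / (0.4041 * 1000)
= 2672.9078 MJ

2672.9078 MJ


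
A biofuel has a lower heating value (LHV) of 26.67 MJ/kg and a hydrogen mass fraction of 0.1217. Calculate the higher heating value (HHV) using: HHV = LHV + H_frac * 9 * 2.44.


HHV = LHV + H_frac * 9 * 2.44
= 26.67 + 0.1217 * 9 * 2.44
= 29.3425 MJ/kg

29.3425 MJ/kg


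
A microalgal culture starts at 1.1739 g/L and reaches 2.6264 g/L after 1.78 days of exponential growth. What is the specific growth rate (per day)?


mu = ln(X2/X1) / dt
= ln(2.6264/1.1739) / 1.78
= 0.4524 per day

0.4524 per day


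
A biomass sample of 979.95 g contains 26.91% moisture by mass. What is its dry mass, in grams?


Wd = Ww * (1 - MC/100)
= 979.95 * (1 - 26.91/100)
= 716.2455 g

716.2455 g


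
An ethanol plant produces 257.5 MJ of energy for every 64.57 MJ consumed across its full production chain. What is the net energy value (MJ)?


NEV = E_out - E_in
= 257.5 - 64.57
= 192.9300 MJ

192.9300 MJ


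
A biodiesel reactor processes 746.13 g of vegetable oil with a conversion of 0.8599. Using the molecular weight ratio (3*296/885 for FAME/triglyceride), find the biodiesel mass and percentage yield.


m_FAME = oil * conv * (3 * 296 / 885) = oil * conv * (888/885)
= 746.13 * 0.8599 * 888 / 885
= 643.7721 g
Y = m_FAME / oil * 100 = conv * (888/885) * 100
= 0.8599 * 888 / 885 * 100
= 86.28%

643.7721 g FAME; Y = 86.28%


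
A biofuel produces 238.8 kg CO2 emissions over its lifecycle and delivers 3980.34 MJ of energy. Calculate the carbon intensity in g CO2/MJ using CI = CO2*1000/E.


CI = CO2 * 1000 / E
= 238.8 * 1000 / 3980.34
= 59.9949 g CO2/MJ

59.9949 g CO2/MJ


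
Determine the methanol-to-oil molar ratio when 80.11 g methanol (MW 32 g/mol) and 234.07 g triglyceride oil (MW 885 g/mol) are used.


Molar ratio = n_MeOH / n_oil = (MeOH/32) / (oil/885) = (MeOH * 885) / (32 * oil)
= (80.11 * 885) / (32 * 234.07)
= 9.4653

9.4653


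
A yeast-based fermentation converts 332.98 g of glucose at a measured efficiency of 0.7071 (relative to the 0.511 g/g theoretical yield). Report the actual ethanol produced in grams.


Actual ethanol: m = 0.511 * 332.98 * 0.7071
m = 120.3150 g

120.3150 g


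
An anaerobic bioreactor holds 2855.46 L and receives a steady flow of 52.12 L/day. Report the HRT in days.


HRT = V / Q
= 2855.46 / 52.12
= 54.7863 days

54.7863 days


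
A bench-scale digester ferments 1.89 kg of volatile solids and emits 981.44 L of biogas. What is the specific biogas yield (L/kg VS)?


Y = V / VS
= 981.44 / 1.89
= 519.2804 L/kg VS

519.2804 L/kg VS


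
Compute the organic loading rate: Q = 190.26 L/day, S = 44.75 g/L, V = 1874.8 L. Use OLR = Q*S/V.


OLR = Q * S / V
= 190.26 * 44.75 / 1874.8
= 4.5414 g/L/day

4.5414 g/L/day


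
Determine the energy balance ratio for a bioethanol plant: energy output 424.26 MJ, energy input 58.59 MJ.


EROI = E_out / E_in
= 424.26 / 58.59
= 7.2412

7.2412


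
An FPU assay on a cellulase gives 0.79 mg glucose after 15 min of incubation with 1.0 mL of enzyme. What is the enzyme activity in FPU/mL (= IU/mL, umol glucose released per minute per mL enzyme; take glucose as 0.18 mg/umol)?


Activity = glucose_mg / (0.18 mg/umol * V_mL * t_min)
= 0.79 / (0.18 * 1.0 * 15)
= 0.2926 FPU/mL

0.2926 FPU/mL
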